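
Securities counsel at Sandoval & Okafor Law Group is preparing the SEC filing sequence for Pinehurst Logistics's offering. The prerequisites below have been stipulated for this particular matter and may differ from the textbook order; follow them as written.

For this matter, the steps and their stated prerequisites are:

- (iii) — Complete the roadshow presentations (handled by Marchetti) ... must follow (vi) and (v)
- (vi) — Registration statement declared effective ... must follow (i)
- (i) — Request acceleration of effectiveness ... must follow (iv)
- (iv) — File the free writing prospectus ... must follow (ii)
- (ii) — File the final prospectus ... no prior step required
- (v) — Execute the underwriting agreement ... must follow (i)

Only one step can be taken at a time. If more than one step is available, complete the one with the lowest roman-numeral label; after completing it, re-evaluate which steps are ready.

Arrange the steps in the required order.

(ii) is the only step with nothing outstanding, so it goes first.
Next only (iv) has its prerequisites met → (iv).
(i) needed (iv), now all done → (i).
Ready: (v) and (vi). (v) has the earlier label → (v).
Next only (vi) has its prerequisites met → (vi).
(iii) needed (v) and (vi), now all done → (iii).

(ii), (iv), (i), (v), (vi), (iii)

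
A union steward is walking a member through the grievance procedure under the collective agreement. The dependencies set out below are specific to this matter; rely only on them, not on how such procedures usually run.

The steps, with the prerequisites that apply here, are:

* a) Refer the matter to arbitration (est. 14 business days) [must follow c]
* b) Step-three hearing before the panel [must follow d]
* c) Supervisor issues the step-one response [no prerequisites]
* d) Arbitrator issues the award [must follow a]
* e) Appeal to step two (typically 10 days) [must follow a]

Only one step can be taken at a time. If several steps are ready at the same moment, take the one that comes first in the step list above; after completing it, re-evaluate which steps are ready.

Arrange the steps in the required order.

c a d b e

c has no prerequisites → c first.
a needed c, now all done → a.
d and e are both available; d is listed earlier → d.
b now also ready, so the ready set is {b, e}; b is listed earlier → b.
e needed a, now all done → e.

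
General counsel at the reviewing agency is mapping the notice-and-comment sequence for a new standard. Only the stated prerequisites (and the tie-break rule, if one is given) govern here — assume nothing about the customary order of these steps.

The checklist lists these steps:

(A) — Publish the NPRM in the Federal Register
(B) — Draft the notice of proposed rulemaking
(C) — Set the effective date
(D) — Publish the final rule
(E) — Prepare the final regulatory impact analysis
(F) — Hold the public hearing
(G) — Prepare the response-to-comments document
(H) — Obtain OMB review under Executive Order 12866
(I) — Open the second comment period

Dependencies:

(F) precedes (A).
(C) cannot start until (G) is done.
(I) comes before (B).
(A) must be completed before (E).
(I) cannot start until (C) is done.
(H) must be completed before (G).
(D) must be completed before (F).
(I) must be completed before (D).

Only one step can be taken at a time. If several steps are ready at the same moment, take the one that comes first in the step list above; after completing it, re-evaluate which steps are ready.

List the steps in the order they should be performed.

(H) (G) (C) (I) (B) (D) (F) (A) (E)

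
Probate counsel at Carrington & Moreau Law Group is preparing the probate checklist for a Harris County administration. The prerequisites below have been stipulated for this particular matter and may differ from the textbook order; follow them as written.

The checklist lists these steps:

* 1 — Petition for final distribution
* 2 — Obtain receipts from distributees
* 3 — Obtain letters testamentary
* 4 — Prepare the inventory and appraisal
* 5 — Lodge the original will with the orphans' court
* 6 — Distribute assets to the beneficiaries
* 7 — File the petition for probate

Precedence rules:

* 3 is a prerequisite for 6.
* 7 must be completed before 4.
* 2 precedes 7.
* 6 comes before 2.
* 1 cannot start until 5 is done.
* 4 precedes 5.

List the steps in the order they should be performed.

3 is the only step with nothing outstanding, so it goes first.
6 needed 3, now all done → 6.
That leaves 2 as the only ready step → 2.
7 needed 2, now all done → 7.
4 needed 7, now all done → 4.
5 is the only step now ready → 5.
1 is the only step now ready → 1.

3 6 2 7 4 5 1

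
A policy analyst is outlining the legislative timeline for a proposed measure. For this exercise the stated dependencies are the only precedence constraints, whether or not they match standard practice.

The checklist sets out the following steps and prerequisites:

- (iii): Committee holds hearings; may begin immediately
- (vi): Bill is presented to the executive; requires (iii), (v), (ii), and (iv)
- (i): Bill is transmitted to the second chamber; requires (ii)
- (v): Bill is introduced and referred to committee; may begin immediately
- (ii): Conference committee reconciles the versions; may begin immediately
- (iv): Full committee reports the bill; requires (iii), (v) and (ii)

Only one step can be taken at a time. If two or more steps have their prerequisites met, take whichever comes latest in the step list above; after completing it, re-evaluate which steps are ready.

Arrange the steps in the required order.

(ii), (v) and (iii) have no prerequisites; (ii) is listed later, so (ii) is first.
(i) now also ready, so the ready set is {(v), (i), (iii)}; (v) is listed later → (v).
Now (i) and (iii) have their prerequisites met. (i) is listed later, so (i) next.
(iii) is the only step now ready → (iii).
(iv) needed (ii), (v) and (iii), now all done → (iv).
Next only (vi) has its prerequisites met → (vi).

(ii), (v), (i), (iii), (iv), (vi)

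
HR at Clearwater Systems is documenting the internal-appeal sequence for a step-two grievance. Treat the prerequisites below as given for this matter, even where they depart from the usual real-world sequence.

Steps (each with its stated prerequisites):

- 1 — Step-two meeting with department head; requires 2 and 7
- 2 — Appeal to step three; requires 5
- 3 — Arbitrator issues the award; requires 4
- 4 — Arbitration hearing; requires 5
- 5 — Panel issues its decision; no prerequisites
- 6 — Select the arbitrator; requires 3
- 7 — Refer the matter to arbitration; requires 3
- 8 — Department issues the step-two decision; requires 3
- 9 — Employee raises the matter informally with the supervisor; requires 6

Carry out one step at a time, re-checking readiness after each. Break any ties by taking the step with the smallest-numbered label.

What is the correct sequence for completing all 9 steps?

5, 2, 4, 3, 6, 7, 1, 8, 9

5 is the only step with nothing outstanding, so it goes first.
Now 2 and 4 have their prerequisites met. 2 has the earlier label, so 2 next.
That leaves 4 as the only ready step → 4.
3 needed 4, now all done → 3.
6, 7 and 8 are all available; 6 has the earlier label → 6.
9 now also ready, so the ready set is {7, 8, 9}; 7 has the earlier label → 7.
1 now also ready, so the ready set is {1, 8, 9}; 1 has the earlier label → 1.
8 and 9 are both available; 8 has the earlier label → 8.
9 is the only step now ready → 9.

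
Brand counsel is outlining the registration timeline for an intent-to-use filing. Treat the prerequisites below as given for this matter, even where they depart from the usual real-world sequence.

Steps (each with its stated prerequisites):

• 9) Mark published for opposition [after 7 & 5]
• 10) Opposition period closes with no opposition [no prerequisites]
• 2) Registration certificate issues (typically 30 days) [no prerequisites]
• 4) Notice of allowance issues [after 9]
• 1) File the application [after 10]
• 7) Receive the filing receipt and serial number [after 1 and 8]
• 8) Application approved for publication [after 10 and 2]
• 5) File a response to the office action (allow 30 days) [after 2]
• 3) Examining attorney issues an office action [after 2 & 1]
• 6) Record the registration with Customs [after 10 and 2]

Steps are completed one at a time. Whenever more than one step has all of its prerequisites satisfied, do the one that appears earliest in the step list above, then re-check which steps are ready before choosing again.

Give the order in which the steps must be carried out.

10 and 2 have no prerequisites; 10 is listed earlier, so 10 is first.
1 now also ready, so the ready set is {2, 1}; 2 is listed earlier → 2.
8, 5 and 6 now also ready, so the ready set is {1, 8, 5, 6}; 1 is listed earlier → 1.
Now 8, 5, 3 and 6 have their prerequisites met. 8 is listed earlier, so 8 next.
Ready: 7, 5, 3 and 6. 7 is listed earlier → 7.
5, 3 and 6 are all available; 5 is listed earlier → 5.
Ready: 9, 3 and 6. 9 is listed earlier → 9.
Ready: 4, 3 and 6. 4 is listed earlier → 4.
3 and 6 are both available; 3 is listed earlier → 3.
Next only 6 has its prerequisites met → 6.

10 → 2 → 1 → 8 → 7 → 5 → 9 → 4 → 3 → 6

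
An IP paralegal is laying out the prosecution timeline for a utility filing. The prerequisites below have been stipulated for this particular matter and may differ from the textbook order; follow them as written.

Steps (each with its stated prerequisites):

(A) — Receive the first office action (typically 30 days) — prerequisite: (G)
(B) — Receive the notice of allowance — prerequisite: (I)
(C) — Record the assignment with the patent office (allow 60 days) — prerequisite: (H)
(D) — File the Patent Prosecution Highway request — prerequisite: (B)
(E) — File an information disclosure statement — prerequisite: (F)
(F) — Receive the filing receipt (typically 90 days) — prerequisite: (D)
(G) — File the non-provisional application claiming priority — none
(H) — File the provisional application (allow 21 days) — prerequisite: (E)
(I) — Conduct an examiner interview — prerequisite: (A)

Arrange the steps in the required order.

(G) → (A) → (I) → (B) → (D) → (F) → (E) → (H) → (C)

(G) is the only step with nothing outstanding, so it goes first.
(A) needed (G), now all done → (A).
That leaves (I) as the only ready step → (I).
(B) is the only step now ready → (B).
Next only (D) has its prerequisites met → (D).
Next only (F) has its prerequisites met → (F).
(E) needed (F), now all done → (E).
(H) needed (E), now all done → (H).
Next only (C) has its prerequisites met → (C).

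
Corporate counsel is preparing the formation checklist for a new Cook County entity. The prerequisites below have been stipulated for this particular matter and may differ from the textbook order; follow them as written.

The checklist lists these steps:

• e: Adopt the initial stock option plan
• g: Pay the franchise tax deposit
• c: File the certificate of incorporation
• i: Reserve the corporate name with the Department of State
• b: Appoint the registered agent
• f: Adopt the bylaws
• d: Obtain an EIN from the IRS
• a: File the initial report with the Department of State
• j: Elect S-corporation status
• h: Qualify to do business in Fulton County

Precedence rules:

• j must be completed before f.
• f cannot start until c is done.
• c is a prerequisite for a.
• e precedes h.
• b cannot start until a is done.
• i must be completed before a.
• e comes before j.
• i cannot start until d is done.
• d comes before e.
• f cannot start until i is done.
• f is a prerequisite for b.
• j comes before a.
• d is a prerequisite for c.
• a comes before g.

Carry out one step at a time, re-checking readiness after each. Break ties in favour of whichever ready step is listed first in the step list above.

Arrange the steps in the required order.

d → e → c → i → j → f → a → g → b → h

d has no prerequisites → d first.
Ready: e, c and i. e is listed earlier → e.
Ready: c, i, j and h. c is listed earlier → c.
Ready: i, j and h. i is listed earlier → i.
j and h are both available; j is listed earlier → j.
f and a now also ready, so the ready set is {f, a, h}; f is listed earlier → f.
Now a and h have their prerequisites met. a is listed earlier, so a next.
Now g, b and h have their prerequisites met. g is listed earlier, so g next.
b and h are both available; b is listed earlier → b.
h is the only step now ready → h.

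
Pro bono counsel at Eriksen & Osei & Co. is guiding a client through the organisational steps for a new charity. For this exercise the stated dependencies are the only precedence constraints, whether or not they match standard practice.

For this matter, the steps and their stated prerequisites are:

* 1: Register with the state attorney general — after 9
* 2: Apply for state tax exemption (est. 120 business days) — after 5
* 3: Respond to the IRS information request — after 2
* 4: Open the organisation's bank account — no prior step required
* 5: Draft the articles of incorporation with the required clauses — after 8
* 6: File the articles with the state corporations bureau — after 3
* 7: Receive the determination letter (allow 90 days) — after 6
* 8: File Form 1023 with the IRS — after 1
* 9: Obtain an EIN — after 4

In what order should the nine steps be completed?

4, 9, 1, 8, 5, 2, 3, 6, 7

Only 4 has no prerequisites, so it is first.
9 needed 4, now all done → 9.
That leaves 1 as the only ready step → 1.
8 needed 1, now all done → 8.
That leaves 5 as the only ready step → 5.
2 is the only step now ready → 2.
3 needed 2, now all done → 3.
6 needed 3, now all done → 6.
Next only 7 has its prerequisites met → 7.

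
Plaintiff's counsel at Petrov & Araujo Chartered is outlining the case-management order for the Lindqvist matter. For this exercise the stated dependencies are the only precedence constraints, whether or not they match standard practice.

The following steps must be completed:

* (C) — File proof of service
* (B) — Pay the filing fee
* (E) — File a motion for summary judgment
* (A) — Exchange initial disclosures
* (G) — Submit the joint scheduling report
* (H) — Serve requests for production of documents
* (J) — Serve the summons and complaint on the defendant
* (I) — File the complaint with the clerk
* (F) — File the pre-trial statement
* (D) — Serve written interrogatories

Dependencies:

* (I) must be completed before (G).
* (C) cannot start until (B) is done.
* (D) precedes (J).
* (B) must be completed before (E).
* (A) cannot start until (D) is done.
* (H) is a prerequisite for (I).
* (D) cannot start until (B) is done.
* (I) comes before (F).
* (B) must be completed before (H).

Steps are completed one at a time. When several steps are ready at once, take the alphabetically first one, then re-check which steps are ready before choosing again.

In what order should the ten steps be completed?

(B) (C) (D) (A) (E) (H) (I) (F) (G) (J)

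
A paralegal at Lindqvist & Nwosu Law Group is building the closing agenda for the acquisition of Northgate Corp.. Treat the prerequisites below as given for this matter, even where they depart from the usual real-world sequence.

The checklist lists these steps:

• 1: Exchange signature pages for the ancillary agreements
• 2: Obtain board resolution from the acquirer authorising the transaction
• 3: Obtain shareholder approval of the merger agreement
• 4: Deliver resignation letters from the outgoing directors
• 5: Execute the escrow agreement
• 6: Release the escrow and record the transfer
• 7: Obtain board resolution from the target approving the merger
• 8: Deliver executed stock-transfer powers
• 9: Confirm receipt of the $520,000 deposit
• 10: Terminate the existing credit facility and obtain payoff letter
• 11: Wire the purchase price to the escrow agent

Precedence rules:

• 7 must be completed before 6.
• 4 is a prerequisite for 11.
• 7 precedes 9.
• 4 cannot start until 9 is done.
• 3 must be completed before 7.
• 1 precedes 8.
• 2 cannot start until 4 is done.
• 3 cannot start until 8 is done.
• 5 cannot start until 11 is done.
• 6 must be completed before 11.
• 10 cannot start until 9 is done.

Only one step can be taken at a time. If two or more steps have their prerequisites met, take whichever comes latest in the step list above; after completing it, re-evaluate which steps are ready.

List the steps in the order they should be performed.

Only 1 has no prerequisites, so it is first.
8 is the only step now ready → 8.
Next only 3 has its prerequisites met → 3.
7 is the only step now ready → 7.
Now 9 and 6 have their prerequisites met. 9 is listed later, so 9 next.
10 and 4 now also ready, so the ready set is {10, 6, 4}; 10 is listed later → 10.
Ready: 6 and 4. 6 is listed later → 6.
That leaves 4 as the only ready step → 4.
Ready: 11 and 2. 11 is listed later → 11.
5 and 2 are both available; 5 is listed later → 5.
Next only 2 has its prerequisites met → 2.

1 → 8 → 3 → 7 → 9 → 10 → 6 → 4 → 11 → 5 → 2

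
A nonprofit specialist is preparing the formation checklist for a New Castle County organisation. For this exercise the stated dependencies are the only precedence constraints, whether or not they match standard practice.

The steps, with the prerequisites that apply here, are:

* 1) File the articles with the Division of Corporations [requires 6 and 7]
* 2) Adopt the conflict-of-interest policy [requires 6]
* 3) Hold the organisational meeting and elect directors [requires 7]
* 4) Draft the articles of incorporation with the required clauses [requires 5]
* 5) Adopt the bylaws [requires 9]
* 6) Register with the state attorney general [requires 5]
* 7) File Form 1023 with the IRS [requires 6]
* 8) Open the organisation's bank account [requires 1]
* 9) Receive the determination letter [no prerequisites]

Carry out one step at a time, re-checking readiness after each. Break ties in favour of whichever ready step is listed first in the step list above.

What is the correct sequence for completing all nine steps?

9 is the only step with nothing outstanding, so it goes first.
5 is the only step now ready → 5.
4 and 6 are both available; 4 is listed earlier → 4.
That leaves 6 as the only ready step → 6.
2 and 7 are both available; 2 is listed earlier → 2.
7 needed 6, now all done → 7.
Now 1 and 3 have their prerequisites met. 1 is listed earlier, so 1 next.
Ready: 3 and 8. 3 is listed earlier → 3.
That leaves 8 as the only ready step → 8.

9, 5, 4, 6, 2, 7, 1, 3, 8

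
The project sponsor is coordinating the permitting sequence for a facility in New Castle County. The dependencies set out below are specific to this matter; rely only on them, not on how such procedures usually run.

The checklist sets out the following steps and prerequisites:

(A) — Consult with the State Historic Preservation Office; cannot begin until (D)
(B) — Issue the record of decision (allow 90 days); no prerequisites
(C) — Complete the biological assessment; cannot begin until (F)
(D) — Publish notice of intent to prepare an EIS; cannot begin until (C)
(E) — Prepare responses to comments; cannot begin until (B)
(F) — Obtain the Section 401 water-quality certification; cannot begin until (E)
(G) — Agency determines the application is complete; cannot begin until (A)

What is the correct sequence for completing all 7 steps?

(B), (E), (F), (C), (D), (A), (G)

Only (B) has no prerequisites, so it is first.
That leaves (E) as the only ready step → (E).
(F) needed (E), now all done → (F).
(C) needed (F), now all done → (C).
(D) is the only step now ready → (D).
(A) needed (D), now all done → (A).
Next only (G) has its prerequisites met → (G).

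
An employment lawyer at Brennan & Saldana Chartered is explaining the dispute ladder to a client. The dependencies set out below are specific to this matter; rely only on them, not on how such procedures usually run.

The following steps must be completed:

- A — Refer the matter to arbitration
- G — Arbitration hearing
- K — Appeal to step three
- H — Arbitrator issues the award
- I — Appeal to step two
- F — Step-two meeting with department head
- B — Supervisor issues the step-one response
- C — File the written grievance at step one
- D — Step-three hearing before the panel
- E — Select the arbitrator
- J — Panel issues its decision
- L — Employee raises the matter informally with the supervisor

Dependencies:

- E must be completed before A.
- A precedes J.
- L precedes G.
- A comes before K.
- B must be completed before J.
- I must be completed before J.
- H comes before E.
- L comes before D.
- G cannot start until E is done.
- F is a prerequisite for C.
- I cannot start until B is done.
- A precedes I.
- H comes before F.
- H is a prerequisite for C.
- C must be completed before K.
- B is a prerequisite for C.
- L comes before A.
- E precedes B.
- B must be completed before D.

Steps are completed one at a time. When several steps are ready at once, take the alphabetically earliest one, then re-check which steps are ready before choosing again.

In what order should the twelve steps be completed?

Nothing is required for H and L. H has the earlier label → H first.
Now E, F and L have their prerequisites met. E has the earlier label, so E next.
B now also ready, so the ready set is {B, F, L}; B has the earlier label → B.
Now F and L have their prerequisites met. F has the earlier label, so F next.
Now C and L have their prerequisites met. C has the earlier label, so C next.
L is the only step now ready → L.
Ready: A, D and G. A has the earlier label → A.
Now D, G, I and K have their prerequisites met. D has the earlier label, so D next.
Ready: G, I and K. G has the earlier label → G.
Now I and K have their prerequisites met. I has the earlier label, so I next.
J and K are both available; J has the earlier label → J.
K needed A and C, now all done → K.

H, E, B, F, C, L, A, D, G, I, J, K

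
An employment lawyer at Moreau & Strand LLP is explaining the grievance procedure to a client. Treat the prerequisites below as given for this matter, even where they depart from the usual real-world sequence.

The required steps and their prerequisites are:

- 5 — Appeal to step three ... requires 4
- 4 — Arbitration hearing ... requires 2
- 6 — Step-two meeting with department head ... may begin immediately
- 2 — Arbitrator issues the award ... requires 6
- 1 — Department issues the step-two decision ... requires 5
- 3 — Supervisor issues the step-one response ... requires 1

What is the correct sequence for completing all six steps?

6, 2, 4, 5, 1, 3

Only 6 has no prerequisites, so it is first.
2 needed 6, now all done → 2.
4 needed 2, now all done → 4.
That leaves 5 as the only ready step → 5.
1 is the only step now ready → 1.
Next only 3 has its prerequisites met → 3.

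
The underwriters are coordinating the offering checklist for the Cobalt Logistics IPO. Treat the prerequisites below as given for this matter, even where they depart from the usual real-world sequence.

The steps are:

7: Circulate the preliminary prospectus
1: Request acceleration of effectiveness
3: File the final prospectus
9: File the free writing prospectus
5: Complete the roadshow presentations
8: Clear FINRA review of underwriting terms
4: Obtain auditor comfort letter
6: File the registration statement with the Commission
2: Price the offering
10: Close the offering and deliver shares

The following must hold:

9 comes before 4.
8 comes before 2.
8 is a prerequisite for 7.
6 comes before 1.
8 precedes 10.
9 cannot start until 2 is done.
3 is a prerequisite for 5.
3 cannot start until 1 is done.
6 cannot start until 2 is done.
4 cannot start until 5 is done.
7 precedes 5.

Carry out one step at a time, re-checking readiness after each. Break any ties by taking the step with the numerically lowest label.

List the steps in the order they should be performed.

8 2 6 1 3 7 5 9 4 10

8 has no prerequisites → 8 first.
2, 7 and 10 are all available; 2 has the earlier label → 2.
6, 7, 9 and 10 are all available; 6 has the earlier label → 6.
1 now also ready, so the ready set is {1, 7, 9, 10}; 1 has the earlier label → 1.
3 now also ready, so the ready set is {3, 7, 9, 10}; 3 has the earlier label → 3.
Now 7, 9 and 10 have their prerequisites met. 7 has the earlier label, so 7 next.
5, 9 and 10 are all available; 5 has the earlier label → 5.
Now 9 and 10 have their prerequisites met. 9 has the earlier label, so 9 next.
4 and 10 are both available; 4 has the earlier label → 4.
That leaves 10 as the only ready step → 10.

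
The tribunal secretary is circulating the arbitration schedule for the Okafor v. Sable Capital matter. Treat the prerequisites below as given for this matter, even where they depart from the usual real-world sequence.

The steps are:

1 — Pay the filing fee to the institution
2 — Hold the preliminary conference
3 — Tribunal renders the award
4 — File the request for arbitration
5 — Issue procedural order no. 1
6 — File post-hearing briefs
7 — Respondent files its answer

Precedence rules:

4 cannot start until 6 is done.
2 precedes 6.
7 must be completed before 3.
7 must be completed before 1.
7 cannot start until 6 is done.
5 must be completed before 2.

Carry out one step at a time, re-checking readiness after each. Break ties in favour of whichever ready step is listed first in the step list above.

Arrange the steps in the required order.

5, 2, 6, 4, 7, 1, 3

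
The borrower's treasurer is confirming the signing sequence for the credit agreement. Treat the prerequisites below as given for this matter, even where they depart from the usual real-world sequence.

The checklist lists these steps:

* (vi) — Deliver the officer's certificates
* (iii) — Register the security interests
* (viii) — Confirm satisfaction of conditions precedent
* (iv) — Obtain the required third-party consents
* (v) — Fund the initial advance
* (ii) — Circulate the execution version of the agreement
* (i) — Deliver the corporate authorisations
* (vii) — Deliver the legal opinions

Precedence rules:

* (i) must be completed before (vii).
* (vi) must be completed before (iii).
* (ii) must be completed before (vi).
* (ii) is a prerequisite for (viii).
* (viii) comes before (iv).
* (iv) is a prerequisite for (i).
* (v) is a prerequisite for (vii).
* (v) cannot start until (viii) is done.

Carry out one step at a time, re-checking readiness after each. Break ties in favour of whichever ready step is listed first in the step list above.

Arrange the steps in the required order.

(ii), (vi), (iii), (viii), (iv), (v), (i), (vii)

(ii) has no prerequisites → (ii) first.
(vi) and (viii) are both available; (vi) is listed earlier → (vi).
(iii) now also ready, so the ready set is {(iii), (viii)}; (iii) is listed earlier → (iii).
Next only (viii) has its prerequisites met → (viii).
Now (iv) and (v) have their prerequisites met. (iv) is listed earlier, so (iv) next.
Ready: (v) and (i). (v) is listed earlier → (v).
(i) needed (iv), now all done → (i).
(vii) needed (v) and (i), now all done → (vii).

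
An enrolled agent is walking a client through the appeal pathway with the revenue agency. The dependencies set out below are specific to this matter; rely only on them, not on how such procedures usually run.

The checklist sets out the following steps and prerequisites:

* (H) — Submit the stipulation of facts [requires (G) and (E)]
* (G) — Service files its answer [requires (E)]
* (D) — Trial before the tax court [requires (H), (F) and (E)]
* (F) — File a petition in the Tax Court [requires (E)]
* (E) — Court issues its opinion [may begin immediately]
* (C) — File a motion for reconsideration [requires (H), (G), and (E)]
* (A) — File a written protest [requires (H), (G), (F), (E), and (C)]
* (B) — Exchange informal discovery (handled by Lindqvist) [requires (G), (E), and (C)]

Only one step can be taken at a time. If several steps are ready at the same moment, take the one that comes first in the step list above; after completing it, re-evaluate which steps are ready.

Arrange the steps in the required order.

(E), (G), (H), (F), (D), (C), (A), (B)

(E) is the only step with nothing outstanding, so it goes first.
Now (G) and (F) have their prerequisites met. (G) is listed earlier, so (G) next.
(H) and (F) are both available; (H) is listed earlier → (H).
(C) now also ready, so the ready set is {(F), (C)}; (F) is listed earlier → (F).
(D) and (C) are both available; (D) is listed earlier → (D).
That leaves (C) as the only ready step → (C).
Now (A) and (B) have their prerequisites met. (A) is listed earlier, so (A) next.
(B) needed (G), (E) and (C), now all done → (B).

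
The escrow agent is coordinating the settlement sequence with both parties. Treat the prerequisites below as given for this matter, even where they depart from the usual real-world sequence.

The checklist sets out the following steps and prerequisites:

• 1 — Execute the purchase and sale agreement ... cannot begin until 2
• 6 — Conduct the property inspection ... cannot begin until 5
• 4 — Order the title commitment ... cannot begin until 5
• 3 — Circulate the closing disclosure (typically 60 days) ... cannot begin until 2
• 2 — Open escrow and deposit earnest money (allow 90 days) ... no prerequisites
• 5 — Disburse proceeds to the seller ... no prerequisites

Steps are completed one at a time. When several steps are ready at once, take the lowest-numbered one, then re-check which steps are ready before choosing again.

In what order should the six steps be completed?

2 and 5 have no prerequisites; 2 has the earlier label, so 2 is first.
Ready: 1, 3 and 5. 1 has the earlier label → 1.
Ready: 3 and 5. 3 has the earlier label → 3.
5 is the only step now ready → 5.
Ready: 4 and 6. 4 has the earlier label → 4.
Next only 6 has its prerequisites met → 6.

2, 1, 3, 5, 4, 6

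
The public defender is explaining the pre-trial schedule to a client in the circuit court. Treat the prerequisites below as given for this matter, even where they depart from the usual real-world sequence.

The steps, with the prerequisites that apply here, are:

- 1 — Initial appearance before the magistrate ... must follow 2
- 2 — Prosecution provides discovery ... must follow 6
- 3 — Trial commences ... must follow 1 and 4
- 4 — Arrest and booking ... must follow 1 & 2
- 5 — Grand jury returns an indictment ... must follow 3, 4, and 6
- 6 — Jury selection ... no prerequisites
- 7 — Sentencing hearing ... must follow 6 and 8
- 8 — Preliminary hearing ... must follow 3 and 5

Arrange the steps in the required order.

Only 6 has no prerequisites, so it is first.
Next only 2 has its prerequisites met → 2.
1 needed 2, now all done → 1.
Next only 4 has its prerequisites met → 4.
3 needed 1 and 4, now all done → 3.
5 needed 3, 4 and 6, now all done → 5.
8 needed 3 and 5, now all done → 8.
7 needed 6 and 8, now all done → 7.

6, 2, 1, 4, 3, 5, 8, 7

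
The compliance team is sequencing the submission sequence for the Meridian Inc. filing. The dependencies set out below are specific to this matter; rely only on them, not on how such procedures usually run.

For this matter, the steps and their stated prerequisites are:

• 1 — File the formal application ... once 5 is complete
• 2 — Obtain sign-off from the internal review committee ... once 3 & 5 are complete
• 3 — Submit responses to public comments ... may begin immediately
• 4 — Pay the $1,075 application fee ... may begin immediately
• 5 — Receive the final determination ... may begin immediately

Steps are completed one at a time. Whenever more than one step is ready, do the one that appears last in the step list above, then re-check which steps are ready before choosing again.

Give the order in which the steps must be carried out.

5, 4 and 3 have no prerequisites; 5 is listed later, so 5 is first.
Ready: 4, 3 and 1. 4 is listed later → 4.
3 and 1 are both available; 3 is listed later → 3.
Ready: 2 and 1. 2 is listed later → 2.
1 needed 5, now all done → 1.

5, 4, 3, 2, 1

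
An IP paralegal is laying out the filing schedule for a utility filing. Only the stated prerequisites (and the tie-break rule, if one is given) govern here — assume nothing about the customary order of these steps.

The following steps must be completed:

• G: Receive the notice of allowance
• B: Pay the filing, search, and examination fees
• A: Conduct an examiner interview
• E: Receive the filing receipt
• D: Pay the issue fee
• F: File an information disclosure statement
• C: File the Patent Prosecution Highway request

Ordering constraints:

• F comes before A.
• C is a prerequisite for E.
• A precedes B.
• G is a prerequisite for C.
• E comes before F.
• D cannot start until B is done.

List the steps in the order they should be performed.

Only G has no prerequisites, so it is first.
Next only C has its prerequisites met → C.
Next only E has its prerequisites met → E.
F needed E, now all done → F.
A needed F, now all done → A.
B needed A, now all done → B.
That leaves D as the only ready step → D.

G → C → E → F → A → B → D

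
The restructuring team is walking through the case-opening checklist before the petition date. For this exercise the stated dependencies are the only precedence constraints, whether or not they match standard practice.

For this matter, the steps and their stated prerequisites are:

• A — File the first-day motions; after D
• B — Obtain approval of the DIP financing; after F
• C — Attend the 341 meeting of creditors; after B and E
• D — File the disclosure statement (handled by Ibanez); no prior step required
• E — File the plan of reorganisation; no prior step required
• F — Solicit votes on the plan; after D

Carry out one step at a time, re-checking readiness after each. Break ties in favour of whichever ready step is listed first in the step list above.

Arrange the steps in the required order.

Nothing is required for D and E. D is listed earlier → D first.
A and F now also ready, so the ready set is {A, E, F}; A is listed earlier → A.
E and F are both available; E is listed earlier → E.
Next only F has its prerequisites met → F.
Next only B has its prerequisites met → B.
C needed B and E, now all done → C.

D, A, E, F, B, C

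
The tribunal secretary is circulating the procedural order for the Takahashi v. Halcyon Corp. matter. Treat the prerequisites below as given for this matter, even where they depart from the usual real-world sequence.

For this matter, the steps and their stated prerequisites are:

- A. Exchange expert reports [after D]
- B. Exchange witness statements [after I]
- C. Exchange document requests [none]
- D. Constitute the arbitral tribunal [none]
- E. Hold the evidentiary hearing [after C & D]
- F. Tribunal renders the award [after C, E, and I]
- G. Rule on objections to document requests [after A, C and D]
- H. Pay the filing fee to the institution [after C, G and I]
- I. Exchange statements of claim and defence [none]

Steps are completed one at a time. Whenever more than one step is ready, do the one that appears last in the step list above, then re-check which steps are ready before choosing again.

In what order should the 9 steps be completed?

I → D → C → E → F → B → A → G → H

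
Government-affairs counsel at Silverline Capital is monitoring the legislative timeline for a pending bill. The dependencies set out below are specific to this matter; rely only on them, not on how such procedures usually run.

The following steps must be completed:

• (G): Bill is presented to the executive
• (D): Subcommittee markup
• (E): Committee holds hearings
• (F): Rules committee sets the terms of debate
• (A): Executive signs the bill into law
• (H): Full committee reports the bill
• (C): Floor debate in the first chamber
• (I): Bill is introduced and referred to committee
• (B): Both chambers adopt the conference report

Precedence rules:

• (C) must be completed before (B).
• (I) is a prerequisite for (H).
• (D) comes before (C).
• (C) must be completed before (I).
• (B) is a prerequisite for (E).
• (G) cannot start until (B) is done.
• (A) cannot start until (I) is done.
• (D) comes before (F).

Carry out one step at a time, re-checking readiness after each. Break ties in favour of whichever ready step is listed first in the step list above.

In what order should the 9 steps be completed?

(D), (F), (C), (I), (A), (H), (B), (G), (E)

Only (D) has no prerequisites, so it is first.
Ready: (F) and (C). (F) is listed earlier → (F).
(C) needed (D), now all done → (C).
(I) and (B) are both available; (I) is listed earlier → (I).
Now (A), (H) and (B) have their prerequisites met. (A) is listed earlier, so (A) next.
(H) and (B) are both available; (H) is listed earlier → (H).
That leaves (B) as the only ready step → (B).
(G) and (E) are both available; (G) is listed earlier → (G).
(E) is the only step now ready → (E).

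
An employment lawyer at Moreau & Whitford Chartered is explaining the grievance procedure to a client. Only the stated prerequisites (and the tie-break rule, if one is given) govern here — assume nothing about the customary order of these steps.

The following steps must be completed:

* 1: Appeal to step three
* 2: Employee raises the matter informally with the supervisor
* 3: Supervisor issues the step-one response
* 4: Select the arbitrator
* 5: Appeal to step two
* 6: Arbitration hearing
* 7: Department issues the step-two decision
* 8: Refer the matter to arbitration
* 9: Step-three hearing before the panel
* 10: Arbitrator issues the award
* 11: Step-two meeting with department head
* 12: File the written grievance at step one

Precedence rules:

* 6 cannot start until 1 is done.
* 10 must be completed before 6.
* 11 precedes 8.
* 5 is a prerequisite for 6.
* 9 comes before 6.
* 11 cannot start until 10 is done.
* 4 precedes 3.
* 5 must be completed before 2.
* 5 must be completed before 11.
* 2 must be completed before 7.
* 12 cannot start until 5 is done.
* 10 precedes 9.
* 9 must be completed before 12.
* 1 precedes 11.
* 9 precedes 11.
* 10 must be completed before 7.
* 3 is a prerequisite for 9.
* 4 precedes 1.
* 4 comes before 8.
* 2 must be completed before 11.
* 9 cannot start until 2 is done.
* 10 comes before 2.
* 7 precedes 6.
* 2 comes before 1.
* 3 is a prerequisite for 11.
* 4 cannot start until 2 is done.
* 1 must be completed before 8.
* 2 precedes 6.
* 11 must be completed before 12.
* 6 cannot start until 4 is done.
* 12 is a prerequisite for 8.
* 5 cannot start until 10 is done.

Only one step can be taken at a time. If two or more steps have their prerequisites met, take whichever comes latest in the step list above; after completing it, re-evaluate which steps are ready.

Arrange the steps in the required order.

10 5 2 7 4 3 9 1 11 12 8 6

Only 10 has no prerequisites, so it is first.
5 needed 10, now all done → 5.
2 is the only step now ready → 2.
7 and 4 are both available; 7 is listed later → 7.
4 needed 2, now all done → 4.
Now 3 and 1 have their prerequisites met. 3 is listed later, so 3 next.
9 now also ready, so the ready set is {9, 1}; 9 is listed later → 9.
1 needed 4 and 2, now all done → 1.
Now 11 and 6 have their prerequisites met. 11 is listed later, so 11 next.
12 now also ready, so the ready set is {12, 6}; 12 is listed later → 12.
8 now also ready, so the ready set is {8, 6}; 8 is listed later → 8.
6 needed 10, 9, 7, 5, 4, 2 and 1, now all done → 6.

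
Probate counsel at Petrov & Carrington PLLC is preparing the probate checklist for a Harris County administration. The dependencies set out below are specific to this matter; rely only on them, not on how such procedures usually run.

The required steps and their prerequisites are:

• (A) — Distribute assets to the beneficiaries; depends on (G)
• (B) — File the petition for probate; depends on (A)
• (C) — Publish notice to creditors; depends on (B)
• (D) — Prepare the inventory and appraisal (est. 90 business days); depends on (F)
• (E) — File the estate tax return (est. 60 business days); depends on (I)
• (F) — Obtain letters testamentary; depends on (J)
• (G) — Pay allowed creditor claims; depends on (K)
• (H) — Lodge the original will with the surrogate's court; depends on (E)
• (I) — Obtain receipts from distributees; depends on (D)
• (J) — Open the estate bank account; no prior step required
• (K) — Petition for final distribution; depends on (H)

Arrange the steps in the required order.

(J) → (F) → (D) → (I) → (E) → (H) → (K) → (G) → (A) → (B) → (C)

(J) is the only step with nothing outstanding, so it goes first.
(F) needed (J), now all done → (F).
(D) is the only step now ready → (D).
Next only (I) has its prerequisites met → (I).
That leaves (E) as the only ready step → (E).
That leaves (H) as the only ready step → (H).
Next only (K) has its prerequisites met → (K).
Next only (G) has its prerequisites met → (G).
(A) is the only step now ready → (A).
(B) needed (A), now all done → (B).
(C) is the only step now ready → (C).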